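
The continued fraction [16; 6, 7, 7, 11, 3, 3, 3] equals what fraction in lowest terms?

1873761/115930

Using pₖ = aₖpₖ₋₁ + pₖ₋₂ and qₖ = aₖqₖ₋₁ + qₖ₋₂:
  k=0: a=16, p=16, q=1
  k=1: a=6, p=97, q=6
  k=2: a=7, p=695, q=43
  k=3: a=7, p=4962, q=307
  k=4: a=11, p=55277, q=3420
  k=5: a=3, p=170793, q=10567
  k=6: a=3, p=567656, q=35121
  k=7: a=3, p=1873761, q=115930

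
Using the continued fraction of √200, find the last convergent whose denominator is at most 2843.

√200 = [14; 7, 28, …] (period length 2).
Convergents:
  p_0/q_0 = 14/1
  p_1/q_1 = 99/7
  p_2/q_2 = 2786/197
  p_3/q_3 = 19601/1386
  p_4/q_4 = 551614/39005
q_3 = 1386 ≤ 2843 < 39005 = q_4, so the answer is 19601/1386.

19601/1386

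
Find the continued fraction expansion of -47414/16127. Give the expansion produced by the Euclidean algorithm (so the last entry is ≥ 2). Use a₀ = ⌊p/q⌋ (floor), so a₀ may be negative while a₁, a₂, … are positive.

-47414 = -3×16127 + 967
16127 = 16×967 + 655
967 = 1×655 + 312
655 = 2×312 + 31
312 = 10×31 + 2
31 = 15×2 + 1
2 = 2×1 + 0  (stop)
So -47414/16127 = [-3; 16, 1, 2, 10, 15, 2].

[-3; 16, 1, 2, 10, 15, 2]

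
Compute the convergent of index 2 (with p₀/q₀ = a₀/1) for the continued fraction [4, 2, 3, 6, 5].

31/7

Using pₖ = aₖpₖ₋₁ + pₖ₋₂, qₖ = aₖqₖ₋₁ + qₖ₋₂ (with p₋₁=1, p₋₂=0, q₋₁=0, q₋₂=1):
  k=0: a=4, p=4, q=1
  k=1: a=2, p=9, q=2
  k=2: a=3, p=31, q=7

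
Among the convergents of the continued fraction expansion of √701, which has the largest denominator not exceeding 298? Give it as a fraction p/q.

5613/212

√701 = [26; 2, 10, 10, 2, 52, …] (period length 5).
Convergents:
  p_0/q_0 = 26/1
  p_1/q_1 = 53/2
  p_2/q_2 = 556/21
  p_3/q_3 = 5613/212
  p_4/q_4 = 11782/445
q_3 = 212 ≤ 298 < 445 = q_4, so the answer is 5613/212.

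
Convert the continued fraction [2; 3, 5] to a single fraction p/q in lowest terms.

37/16

Using pₖ = aₖpₖ₋₁ + pₖ₋₂ and qₖ = aₖqₖ₋₁ + qₖ₋₂:
  k=0: a=2, p=2, q=1
  k=1: a=3, p=7, q=3
  k=2: a=5, p=37, q=16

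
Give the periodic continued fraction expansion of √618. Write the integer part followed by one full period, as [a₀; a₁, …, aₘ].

[24; 1, 6, 8, 6, 1, 48]

a₀ = ⌊√618⌋ = 24.
With m₀=0, d₀=1 and mₖ₊₁ = dₖaₖ − mₖ, dₖ₊₁ = (n − mₖ₊₁²)/dₖ, aₖ₊₁ = ⌊(a₀+mₖ₊₁)/dₖ₊₁⌋:
  k=1: m=24, d=42, a=1
  k=2: m=18, d=7, a=6
  k=3: m=24, d=6, a=8
  k=4: m=24, d=7, a=6
  k=5: m=18, d=42, a=1
  k=6: m=24, d=1, a=48
d=1 and a=2a₀=48 at k=6, so the next step gives (m, d) = (24, 42) again — its k=1 value — and the period has length 6.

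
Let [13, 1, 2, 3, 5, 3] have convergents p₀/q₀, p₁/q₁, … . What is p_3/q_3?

137/10

Using pₖ = aₖpₖ₋₁ + pₖ₋₂, qₖ = aₖqₖ₋₁ + qₖ₋₂ (with p₋₁=1, p₋₂=0, q₋₁=0, q₋₂=1):
  k=0: a=13, p=13, q=1
  k=1: a=1, p=14, q=1
  k=2: a=2, p=41, q=3
  k=3: a=3, p=137, q=10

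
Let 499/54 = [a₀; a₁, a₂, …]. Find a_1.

4

499 = 9·54 + 13   →  a_0 = 9
54 = 4·13 + 2   →  a_1 = 4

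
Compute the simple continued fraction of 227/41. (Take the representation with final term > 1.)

227 = 5*41 + 22
41 = 1*22 + 19
22 = 1*19 + 3
19 = 6*3 + 1
3 = 3*1 + 0  (stop)
So 227/41 = [5; 1, 1, 6, 3].

[5; 1, 1, 6, 3]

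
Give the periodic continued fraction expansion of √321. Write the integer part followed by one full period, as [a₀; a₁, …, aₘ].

[17; 1, 10, 1, 34]

a₀ = ⌊√321⌋ = 17.
With m₀=0, d₀=1 and mₖ₊₁ = dₖaₖ − mₖ, dₖ₊₁ = (n − mₖ₊₁²)/dₖ, aₖ₊₁ = ⌊(a₀+mₖ₊₁)/dₖ₊₁⌋:
  k=1: m=17, d=32, a=1
  k=2: m=15, d=3, a=10
  k=3: m=15, d=32, a=1
  k=4: m=17, d=1, a=34
d=1 and a=2a₀=34 at k=4, so the next step gives (m, d) = (17, 32) again — its k=1 value — and the period has length 4.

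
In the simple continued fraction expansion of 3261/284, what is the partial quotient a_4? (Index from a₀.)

3261 = 11·284 + 137   →  a_0 = 11
284 = 2·137 + 10   →  a_1 = 2
137 = 13·10 + 7   →  a_2 = 13
10 = 1·7 + 3   →  a_3 = 1
7 = 2·3 + 1   →  a_4 = 2

2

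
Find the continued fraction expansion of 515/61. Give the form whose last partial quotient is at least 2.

[8; 2, 3, 1, 6]

515 = 8*61 + 27
61 = 2*27 + 7
27 = 3*7 + 6
7 = 1*6 + 1
6 = 6*1 + 0  (stop)
So 515/61 = [8; 2, 3, 1, 6].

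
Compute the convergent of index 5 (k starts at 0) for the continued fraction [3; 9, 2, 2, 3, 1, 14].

643/207

Using pₖ = aₖpₖ₋₁ + pₖ₋₂, qₖ = aₖqₖ₋₁ + qₖ₋₂ (with p₋₁=1, p₋₂=0, q₋₁=0, q₋₂=1):
  k=0: a=3, p=3, q=1
  k=1: a=9, p=28, q=9
  k=2: a=2, p=59, q=19
  k=3: a=2, p=146, q=47
  k=4: a=3, p=497, q=160
  k=5: a=1, p=643, q=207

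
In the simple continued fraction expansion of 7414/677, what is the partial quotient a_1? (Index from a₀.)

7414 = 10·677 + 644   →  a_0 = 10
677 = 1·644 + 33   →  a_1 = 1

1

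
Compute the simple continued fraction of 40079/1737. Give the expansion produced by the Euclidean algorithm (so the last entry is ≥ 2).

[23; 13, 1, 1, 3, 18]

40079 = 23·1737 + 128
1737 = 13·128 + 73
128 = 1·73 + 55
73 = 1·55 + 18
55 = 3·18 + 1
18 = 18·1 + 0  (stop)
So 40079/1737 = [23; 13, 1, 1, 3, 18].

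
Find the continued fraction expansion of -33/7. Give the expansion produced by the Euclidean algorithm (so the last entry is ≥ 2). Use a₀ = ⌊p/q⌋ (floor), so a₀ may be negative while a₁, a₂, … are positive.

[-5; 3, 2]

-33 = -5*7 + 2
7 = 3*2 + 1
2 = 2*1 + 0  (stop)
So -33/7 = [-5; 3, 2].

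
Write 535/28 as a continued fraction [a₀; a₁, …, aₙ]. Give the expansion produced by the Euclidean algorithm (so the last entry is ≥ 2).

535 = 19×28 + 3
28 = 9×3 + 1
3 = 3×1 + 0  (stop)
So 535/28 = [19; 9, 3].

[19; 9, 3]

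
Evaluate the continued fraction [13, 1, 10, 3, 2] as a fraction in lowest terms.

Fold from the inside: start with 2/1.
  3 + 1/2 = 7/2
  10 + 2/7 = 72/7
  1 + 7/72 = 79/72
  13 + 72/79 = 1099/79

1099/79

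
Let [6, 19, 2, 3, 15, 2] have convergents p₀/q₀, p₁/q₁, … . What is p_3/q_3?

Using pₖ = aₖpₖ₋₁ + pₖ₋₂, qₖ = aₖqₖ₋₁ + qₖ₋₂ (with p₋₁=1, p₋₂=0, q₋₁=0, q₋₂=1):
  k=0: a=6, p=6, q=1
  k=1: a=19, p=115, q=19
  k=2: a=2, p=236, q=39
  k=3: a=3, p=823, q=136

823/136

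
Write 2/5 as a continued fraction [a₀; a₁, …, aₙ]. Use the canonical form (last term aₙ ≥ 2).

2 = 0×5 + 2
5 = 2×2 + 1
2 = 2×1 + 0  (stop)
So 2/5 = [0; 2, 2].

[0; 2, 2]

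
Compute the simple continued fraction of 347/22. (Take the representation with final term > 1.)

347 = 15*22 + 17
22 = 1*17 + 5
17 = 3*5 + 2
5 = 2*2 + 1
2 = 2*1 + 0  (stop)
So 347/22 = [15; 1, 3, 2, 2].

[15; 1, 3, 2, 2]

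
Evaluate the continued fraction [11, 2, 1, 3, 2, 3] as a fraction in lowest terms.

977/86

Using pₖ = aₖpₖ₋₁ + pₖ₋₂ and qₖ = aₖqₖ₋₁ + qₖ₋₂:
  k=0: a=11, p=11, q=1
  k=1: a=2, p=23, q=2
  k=2: a=1, p=34, q=3
  k=3: a=3, p=125, q=11
  k=4: a=2, p=284, q=25
  k=5: a=3, p=977, q=86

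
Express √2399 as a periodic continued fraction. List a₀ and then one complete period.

[48; 1, 47, 1, 96]

a₀ = ⌊√2399⌋ = 48.
With m₀=0, d₀=1 and mₖ₊₁ = dₖaₖ − mₖ, dₖ₊₁ = (n − mₖ₊₁²)/dₖ, aₖ₊₁ = ⌊(a₀+mₖ₊₁)/dₖ₊₁⌋:
  k=1: m=48, d=95, a=1
  k=2: m=47, d=2, a=47
  k=3: m=47, d=95, a=1
  k=4: m=48, d=1, a=96
d=1 and a=2a₀=96 at k=4, so the next step gives (m, d) = (48, 95) again — its k=1 value — and the period has length 4.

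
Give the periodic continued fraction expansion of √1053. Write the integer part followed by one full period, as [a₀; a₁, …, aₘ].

[32; 2, 4, 2, 64]

a₀ = ⌊√1053⌋ = 32.
With m₀=0, d₀=1 and mₖ₊₁ = dₖaₖ − mₖ, dₖ₊₁ = (n − mₖ₊₁²)/dₖ, aₖ₊₁ = ⌊(a₀+mₖ₊₁)/dₖ₊₁⌋:
  k=1: m=32, d=29, a=2
  k=2: m=26, d=13, a=4
  k=3: m=26, d=29, a=2
  k=4: m=32, d=1, a=64
d=1 and a=2a₀=64 at k=4, so the next step gives (m, d) = (32, 29) again — its k=1 value — and the period has length 4.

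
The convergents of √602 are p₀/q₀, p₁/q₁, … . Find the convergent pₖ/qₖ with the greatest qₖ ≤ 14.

319/13

√602 = [24; 1, 1, 6, 1, 1, 48, …] (period length 6).
Convergents:
  p_0/q_0 = 24/1
  p_1/q_1 = 25/1
  p_2/q_2 = 49/2
  p_3/q_3 = 319/13
  p_4/q_4 = 368/15
q_3 = 13 ≤ 14 < 15 = q_4, so the answer is 319/13.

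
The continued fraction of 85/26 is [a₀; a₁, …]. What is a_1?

85 = 3·26 + 7   →  a_0 = 3
26 = 3·7 + 5   →  a_1 = 3

3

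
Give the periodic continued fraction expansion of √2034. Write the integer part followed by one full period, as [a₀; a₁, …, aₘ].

[45; 10, 90]

a₀ = ⌊√2034⌋ = 45.
With m₀=0, d₀=1 and mₖ₊₁ = dₖaₖ − mₖ, dₖ₊₁ = (n − mₖ₊₁²)/dₖ, aₖ₊₁ = ⌊(a₀+mₖ₊₁)/dₖ₊₁⌋:
  k=1: m=45, d=9, a=10
  k=2: m=45, d=1, a=90
d=1 and a=2a₀=90 at k=2, so the next step gives (m, d) = (45, 9) again — its k=1 value — and the period has length 2.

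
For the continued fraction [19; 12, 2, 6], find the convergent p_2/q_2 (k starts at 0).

Using pₖ = aₖpₖ₋₁ + pₖ₋₂, qₖ = aₖqₖ₋₁ + qₖ₋₂ (with p₋₁=1, p₋₂=0, q₋₁=0, q₋₂=1):
  k=0: a=19, p=19, q=1
  k=1: a=12, p=229, q=12
  k=2: a=2, p=477, q=25

477/25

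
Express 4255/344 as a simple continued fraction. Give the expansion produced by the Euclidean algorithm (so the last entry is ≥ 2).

[12; 2, 1, 2, 2, 3, 5]

4255 = 12×344 + 127
344 = 2×127 + 90
127 = 1×90 + 37
90 = 2×37 + 16
37 = 2×16 + 5
16 = 3×5 + 1
5 = 5×1 + 0  (stop)
So 4255/344 = [12; 2, 1, 2, 2, 3, 5].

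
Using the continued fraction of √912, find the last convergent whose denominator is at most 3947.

45601/1510

√912 = [30; 5, 60, …] (period length 2).
Convergents:
  p_0/q_0 = 30/1
  p_1/q_1 = 151/5
  p_2/q_2 = 9090/301
  p_3/q_3 = 45601/1510
  p_4/q_4 = 2745150/90901
q_3 = 1510 ≤ 3947 < 90901 = q_4, so the answer is 45601/1510.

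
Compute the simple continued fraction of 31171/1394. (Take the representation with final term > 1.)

31171 = 22×1394 + 503
1394 = 2×503 + 388
503 = 1×388 + 115
388 = 3×115 + 43
115 = 2×43 + 29
43 = 1×29 + 14
29 = 2×14 + 1
14 = 14×1 + 0  (stop)
So 31171/1394 = [22; 2, 1, 3, 2, 1, 2, 14].

[22; 2, 1, 3, 2, 1, 2, 14]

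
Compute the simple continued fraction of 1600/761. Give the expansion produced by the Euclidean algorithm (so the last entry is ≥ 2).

[2; 9, 1, 3, 9, 2]

1600 = 2×761 + 78
761 = 9×78 + 59
78 = 1×59 + 19
59 = 3×19 + 2
19 = 9×2 + 1
2 = 2×1 + 0  (stop)
So 1600/761 = [2; 9, 1, 3, 9, 2].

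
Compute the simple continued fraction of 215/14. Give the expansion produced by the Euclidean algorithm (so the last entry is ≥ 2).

[15; 2, 1, 4]

215 = 15×14 + 5
14 = 2×5 + 4
5 = 1×4 + 1
4 = 4×1 + 0  (stop)
So 215/14 = [15; 2, 1, 4].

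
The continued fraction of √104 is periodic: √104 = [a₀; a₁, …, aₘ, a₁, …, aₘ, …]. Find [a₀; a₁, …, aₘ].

a₀ = ⌊√104⌋ = 10.
With m₀=0, d₀=1 and mₖ₊₁ = dₖaₖ − mₖ, dₖ₊₁ = (n − mₖ₊₁²)/dₖ, aₖ₊₁ = ⌊(a₀+mₖ₊₁)/dₖ₊₁⌋:
  k=1: m=10, d=4, a=5
  k=2: m=10, d=1, a=20
d=1 and a=2a₀=20 at k=2, so the next step gives (m, d) = (10, 4) again — its k=1 value — and the period has length 2.

[10; 5, 20]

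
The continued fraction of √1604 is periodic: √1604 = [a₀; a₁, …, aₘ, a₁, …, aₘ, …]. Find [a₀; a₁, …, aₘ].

a₀ = ⌊√1604⌋ = 40.
With m₀=0, d₀=1 and mₖ₊₁ = dₖaₖ − mₖ, dₖ₊₁ = (n − mₖ₊₁²)/dₖ, aₖ₊₁ = ⌊(a₀+mₖ₊₁)/dₖ₊₁⌋:
  k=1: m=40, d=4, a=20
  k=2: m=40, d=1, a=80
d=1 and a=2a₀=80 at k=2, so the next step gives (m, d) = (40, 4) again — its k=1 value — and the period has length 2.

[40; 20, 80]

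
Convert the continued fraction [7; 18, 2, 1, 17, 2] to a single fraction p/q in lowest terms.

14102/1999

Using pₖ = aₖpₖ₋₁ + pₖ₋₂ and qₖ = aₖqₖ₋₁ + qₖ₋₂:
  k=0: a=7, p=7, q=1
  k=1: a=18, p=127, q=18
  k=2: a=2, p=261, q=37
  k=3: a=1, p=388, q=55
  k=4: a=17, p=6857, q=972
  k=5: a=2, p=14102, q=1999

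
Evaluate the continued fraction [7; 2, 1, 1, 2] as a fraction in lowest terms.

96/13

Fold from the inside: start with 2/1.
  1 + 1/2 = 3/2
  1 + 2/3 = 5/3
  2 + 3/5 = 13/5
  7 + 5/13 = 96/13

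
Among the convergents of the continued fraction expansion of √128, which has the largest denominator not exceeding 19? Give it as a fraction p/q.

√128 = [11; 3, 5, 3, 22, …] (period length 4).
Convergents:
  p_0/q_0 = 11/1
  p_1/q_1 = 34/3
  p_2/q_2 = 181/16
  p_3/q_3 = 577/51
q_2 = 16 ≤ 19 < 51 = q_3, so the answer is 181/16.

181/16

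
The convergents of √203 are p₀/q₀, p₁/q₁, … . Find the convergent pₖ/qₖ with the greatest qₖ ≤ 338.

1610/113

√203 = [14; 4, 28, …] (period length 2).
Convergents:
  p_0/q_0 = 14/1
  p_1/q_1 = 57/4
  p_2/q_2 = 1610/113
  p_3/q_3 = 6497/456
q_2 = 113 ≤ 338 < 456 = q_3, so the answer is 1610/113.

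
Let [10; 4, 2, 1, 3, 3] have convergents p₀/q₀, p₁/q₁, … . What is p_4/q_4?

491/48

Using pₖ = aₖpₖ₋₁ + pₖ₋₂, qₖ = aₖqₖ₋₁ + qₖ₋₂ (with p₋₁=1, p₋₂=0, q₋₁=0, q₋₂=1):
  k=0: a=10, p=10, q=1
  k=1: a=4, p=41, q=4
  k=2: a=2, p=92, q=9
  k=3: a=1, p=133, q=13
  k=4: a=3, p=491, q=48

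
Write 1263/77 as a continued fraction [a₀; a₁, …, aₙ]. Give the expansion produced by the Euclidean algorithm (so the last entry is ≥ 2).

1263 = 16*77 + 31
77 = 2*31 + 15
31 = 2*15 + 1
15 = 15*1 + 0  (stop)
So 1263/77 = [16; 2, 2, 15].

[16; 2, 2, 15]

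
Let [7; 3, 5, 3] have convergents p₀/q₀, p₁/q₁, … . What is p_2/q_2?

117/16

Using pₖ = aₖpₖ₋₁ + pₖ₋₂, qₖ = aₖqₖ₋₁ + qₖ₋₂ (with p₋₁=1, p₋₂=0, q₋₁=0, q₋₂=1):
  k=0: a=7, p=7, q=1
  k=1: a=3, p=22, q=3
  k=2: a=5, p=117, q=16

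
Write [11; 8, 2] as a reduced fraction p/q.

Using pₖ = aₖpₖ₋₁ + pₖ₋₂ and qₖ = aₖqₖ₋₁ + qₖ₋₂:
  k=0: a=11, p=11, q=1
  k=1: a=8, p=89, q=8
  k=2: a=2, p=189, q=17

189/17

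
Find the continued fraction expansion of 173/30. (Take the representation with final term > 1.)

173 = 5·30 + 23
30 = 1·23 + 7
23 = 3·7 + 2
7 = 3·2 + 1
2 = 2·1 + 0  (stop)
So 173/30 = [5; 1, 3, 3, 2].

[5; 1, 3, 3, 2]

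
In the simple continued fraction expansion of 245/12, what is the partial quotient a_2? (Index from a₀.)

245 = 20·12 + 5   →  a_0 = 20
12 = 2·5 + 2   →  a_1 = 2
5 = 2·2 + 1   →  a_2 = 2

2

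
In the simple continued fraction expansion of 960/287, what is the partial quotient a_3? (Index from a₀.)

960 = 3·287 + 99   →  a_0 = 3
287 = 2·99 + 89   →  a_1 = 2
99 = 1·89 + 10   →  a_2 = 1
89 = 8·10 + 9   →  a_3 = 8

8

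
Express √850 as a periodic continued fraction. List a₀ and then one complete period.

a₀ = ⌊√850⌋ = 29.

[29; 6, 2, 6, 58]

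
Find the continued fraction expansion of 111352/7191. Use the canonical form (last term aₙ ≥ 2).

[15; 2, 16, 14, 2, 7]

111352 = 15*7191 + 3487
7191 = 2*3487 + 217
3487 = 16*217 + 15
217 = 14*15 + 7
15 = 2*7 + 1
7 = 7*1 + 0  (stop)
So 111352/7191 = [15; 2, 16, 14, 2, 7].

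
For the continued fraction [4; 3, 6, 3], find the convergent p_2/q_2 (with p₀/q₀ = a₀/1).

82/19

Using pₖ = aₖpₖ₋₁ + pₖ₋₂, qₖ = aₖqₖ₋₁ + qₖ₋₂ (with p₋₁=1, p₋₂=0, q₋₁=0, q₋₂=1):
  k=0: a=4, p=4, q=1
  k=1: a=3, p=13, q=3
  k=2: a=6, p=82, q=19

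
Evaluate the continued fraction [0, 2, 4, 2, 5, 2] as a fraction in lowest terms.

107/238

Fold from the inside: start with 2/1.
  5 + 1/2 = 11/2
  2 + 2/11 = 24/11
  4 + 11/24 = 107/24
  2 + 24/107 = 238/107
  0 + 107/238 = 107/238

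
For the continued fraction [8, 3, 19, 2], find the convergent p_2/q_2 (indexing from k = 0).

483/58

Using pₖ = aₖpₖ₋₁ + pₖ₋₂, qₖ = aₖqₖ₋₁ + qₖ₋₂ (with p₋₁=1, p₋₂=0, q₋₁=0, q₋₂=1):
  k=0: a=8, p=8, q=1
  k=1: a=3, p=25, q=3
  k=2: a=19, p=483, q=58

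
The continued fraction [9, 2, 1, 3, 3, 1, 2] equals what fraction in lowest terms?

Using pₖ = aₖpₖ₋₁ + pₖ₋₂ and qₖ = aₖqₖ₋₁ + qₖ₋₂:
  k=0: a=9, p=9, q=1
  k=1: a=2, p=19, q=2
  k=2: a=1, p=28, q=3
  k=3: a=3, p=103, q=11
  k=4: a=3, p=337, q=36
  k=5: a=1, p=440, q=47
  k=6: a=2, p=1217, q=130

1217/130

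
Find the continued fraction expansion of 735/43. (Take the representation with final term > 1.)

735 = 17·43 + 4
43 = 10·4 + 3
4 = 1·3 + 1
3 = 3·1 + 0  (stop)
So 735/43 = [17; 10, 1, 3].

[17; 10, 1, 3]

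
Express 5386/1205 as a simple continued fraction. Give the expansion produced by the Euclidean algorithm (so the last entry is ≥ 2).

5386 = 4·1205 + 566
1205 = 2·566 + 73
566 = 7·73 + 55
73 = 1·55 + 18
55 = 3·18 + 1
18 = 18·1 + 0  (stop)
So 5386/1205 = [4; 2, 7, 1, 3, 18].

[4; 2, 7, 1, 3, 18]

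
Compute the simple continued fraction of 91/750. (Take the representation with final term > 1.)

91 = 0×750 + 91
750 = 8×91 + 22
91 = 4×22 + 3
22 = 7×3 + 1
3 = 3×1 + 0  (stop)
So 91/750 = [0; 8, 4, 7, 3].

[0; 8, 4, 7, 3]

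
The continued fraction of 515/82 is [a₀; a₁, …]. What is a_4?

515 = 6·82 + 23   →  a_0 = 6
82 = 3·23 + 13   →  a_1 = 3
23 = 1·13 + 10   →  a_2 = 1
13 = 1·10 + 3   →  a_3 = 1
10 = 3·3 + 1   →  a_4 = 3

3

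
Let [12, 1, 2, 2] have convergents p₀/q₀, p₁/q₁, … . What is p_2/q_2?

Using pₖ = aₖpₖ₋₁ + pₖ₋₂, qₖ = aₖqₖ₋₁ + qₖ₋₂ (with p₋₁=1, p₋₂=0, q₋₁=0, q₋₂=1):
  k=0: a=12, p=12, q=1
  k=1: a=1, p=13, q=1
  k=2: a=2, p=38, q=3

38/3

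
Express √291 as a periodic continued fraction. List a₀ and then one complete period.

a₀ = ⌊√291⌋ = 17.
With m₀=0, d₀=1 and mₖ₊₁ = dₖaₖ − mₖ, dₖ₊₁ = (n − mₖ₊₁²)/dₖ, aₖ₊₁ = ⌊(a₀+mₖ₊₁)/dₖ₊₁⌋:
  k=1: m=17, d=2, a=17
  k=2: m=17, d=1, a=34
d=1 and a=2a₀=34 at k=2, so the next step gives (m, d) = (17, 2) again — its k=1 value — and the period has length 2.

[17; 17, 34]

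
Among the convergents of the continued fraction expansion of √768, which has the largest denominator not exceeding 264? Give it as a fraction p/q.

√768 = [27; 1, 2, 2, 13, 2, 2, 1, 54, …] (period length 8).
Convergents:
  p_0/q_0 = 27/1
  p_1/q_1 = 28/1
  p_2/q_2 = 83/3
  p_3/q_3 = 194/7
  p_4/q_4 = 2605/94
  p_5/q_5 = 5404/195
  p_6/q_6 = 13413/484
q_5 = 195 ≤ 264 < 484 = q_6, so the answer is 5404/195.

5404/195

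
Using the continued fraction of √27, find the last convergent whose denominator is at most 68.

265/51

√27 = [5; 5, 10, …] (period length 2).
Convergents:
  p_0/q_0 = 5/1
  p_1/q_1 = 26/5
  p_2/q_2 = 265/51
  p_3/q_3 = 1351/260
q_2 = 51 ≤ 68 < 260 = q_3, so the answer is 265/51.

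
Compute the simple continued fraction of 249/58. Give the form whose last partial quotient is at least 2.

249 = 4*58 + 17
58 = 3*17 + 7
17 = 2*7 + 3
7 = 2*3 + 1
3 = 3*1 + 0  (stop)
So 249/58 = [4; 3, 2, 2, 3].

[4; 3, 2, 2, 3]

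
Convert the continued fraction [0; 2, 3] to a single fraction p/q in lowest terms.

Using pₖ = aₖpₖ₋₁ + pₖ₋₂ and qₖ = aₖqₖ₋₁ + qₖ₋₂:
  k=0: a=0, p=0, q=1
  k=1: a=2, p=1, q=2
  k=2: a=3, p=3, q=7

3/7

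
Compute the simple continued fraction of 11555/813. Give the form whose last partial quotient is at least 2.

[14; 4, 1, 2, 3, 17]

11555 = 14*813 + 173
813 = 4*173 + 121
173 = 1*121 + 52
121 = 2*52 + 17
52 = 3*17 + 1
17 = 17*1 + 0  (stop)
So 11555/813 = [14; 4, 1, 2, 3, 17].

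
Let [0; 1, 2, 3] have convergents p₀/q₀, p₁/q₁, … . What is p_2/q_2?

2/3

Using pₖ = aₖpₖ₋₁ + pₖ₋₂, qₖ = aₖqₖ₋₁ + qₖ₋₂ (with p₋₁=1, p₋₂=0, q₋₁=0, q₋₂=1):
  k=0: a=0, p=0, q=1
  k=1: a=1, p=1, q=1
  k=2: a=2, p=2, q=3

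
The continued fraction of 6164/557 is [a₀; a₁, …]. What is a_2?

18

6164 = 11·557 + 37   →  a_0 = 11
557 = 15·37 + 2   →  a_1 = 15
37 = 18·2 + 1   →  a_2 = 18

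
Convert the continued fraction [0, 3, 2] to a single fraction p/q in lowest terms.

Using pₖ = aₖpₖ₋₁ + pₖ₋₂ and qₖ = aₖqₖ₋₁ + qₖ₋₂:
  k=0: a=0, p=0, q=1
  k=1: a=3, p=1, q=3
  k=2: a=2, p=2, q=7

2/7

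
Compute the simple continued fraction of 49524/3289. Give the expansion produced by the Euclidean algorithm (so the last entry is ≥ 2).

49524 = 15·3289 + 189
3289 = 17·189 + 76
189 = 2·76 + 37
76 = 2·37 + 2
37 = 18·2 + 1
2 = 2·1 + 0  (stop)
So 49524/3289 = [15; 17, 2, 2, 18, 2].

[15; 17, 2, 2, 18, 2]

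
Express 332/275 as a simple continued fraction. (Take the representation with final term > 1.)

332 = 1×275 + 57
275 = 4×57 + 47
57 = 1×47 + 10
47 = 4×10 + 7
10 = 1×7 + 3
7 = 2×3 + 1
3 = 3×1 + 0  (stop)
So 332/275 = [1; 4, 1, 4, 1, 2, 3].

[1; 4, 1, 4, 1, 2, 3]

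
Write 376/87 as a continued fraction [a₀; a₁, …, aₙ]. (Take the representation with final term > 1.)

[4; 3, 9, 3]

376 = 4×87 + 28
87 = 3×28 + 3
28 = 9×3 + 1
3 = 3×1 + 0  (stop)
So 376/87 = [4; 3, 9, 3].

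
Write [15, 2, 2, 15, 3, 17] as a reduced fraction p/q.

62981/4089

Using pₖ = aₖpₖ₋₁ + pₖ₋₂ and qₖ = aₖqₖ₋₁ + qₖ₋₂:
  k=0: a=15, p=15, q=1
  k=1: a=2, p=31, q=2
  k=2: a=2, p=77, q=5
  k=3: a=15, p=1186, q=77
  k=4: a=3, p=3635, q=236
  k=5: a=17, p=62981, q=4089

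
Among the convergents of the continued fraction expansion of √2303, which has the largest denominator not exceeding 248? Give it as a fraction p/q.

4607/96

√2303 = [47; 1, 94, …] (period length 2).
Convergents:
  p_0/q_0 = 47/1
  p_1/q_1 = 48/1
  p_2/q_2 = 4559/95
  p_3/q_3 = 4607/96
  p_4/q_4 = 437617/9119
q_3 = 96 ≤ 248 < 9119 = q_4, so the answer is 4607/96.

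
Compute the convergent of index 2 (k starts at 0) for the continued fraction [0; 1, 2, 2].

Using pₖ = aₖpₖ₋₁ + pₖ₋₂, qₖ = aₖqₖ₋₁ + qₖ₋₂ (with p₋₁=1, p₋₂=0, q₋₁=0, q₋₂=1):
  k=0: a=0, p=0, q=1
  k=1: a=1, p=1, q=1
  k=2: a=2, p=2, q=3

2/3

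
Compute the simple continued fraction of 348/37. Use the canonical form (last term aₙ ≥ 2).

[9; 2, 2, 7]

348 = 9*37 + 15
37 = 2*15 + 7
15 = 2*7 + 1
7 = 7*1 + 0  (stop)
So 348/37 = [9; 2, 2, 7].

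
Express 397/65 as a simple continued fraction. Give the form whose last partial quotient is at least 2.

[6; 9, 3, 2]

397 = 6*65 + 7
65 = 9*7 + 2
7 = 3*2 + 1
2 = 2*1 + 0  (stop)
So 397/65 = [6; 9, 3, 2].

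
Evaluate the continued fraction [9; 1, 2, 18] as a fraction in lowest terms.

532/55

Fold from the inside: start with 18/1.
  2 + 1/18 = 37/18
  1 + 18/37 = 55/37
  9 + 37/55 = 532/55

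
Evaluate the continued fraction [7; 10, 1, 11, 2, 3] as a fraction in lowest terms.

Using pₖ = aₖpₖ₋₁ + pₖ₋₂ and qₖ = aₖqₖ₋₁ + qₖ₋₂:
  k=0: a=7, p=7, q=1
  k=1: a=10, p=71, q=10
  k=2: a=1, p=78, q=11
  k=3: a=11, p=929, q=131
  k=4: a=2, p=1936, q=273
  k=5: a=3, p=6737, q=950

6737/950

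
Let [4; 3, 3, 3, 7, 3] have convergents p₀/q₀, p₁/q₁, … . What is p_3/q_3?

142/33

Using pₖ = aₖpₖ₋₁ + pₖ₋₂, qₖ = aₖqₖ₋₁ + qₖ₋₂ (with p₋₁=1, p₋₂=0, q₋₁=0, q₋₂=1):
  k=0: a=4, p=4, q=1
  k=1: a=3, p=13, q=3
  k=2: a=3, p=43, q=10
  k=3: a=3, p=142, q=33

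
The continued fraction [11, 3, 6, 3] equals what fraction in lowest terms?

Using pₖ = aₖpₖ₋₁ + pₖ₋₂ and qₖ = aₖqₖ₋₁ + qₖ₋₂:
  k=0: a=11, p=11, q=1
  k=1: a=3, p=34, q=3
  k=2: a=6, p=215, q=19
  k=3: a=3, p=679, q=60

679/60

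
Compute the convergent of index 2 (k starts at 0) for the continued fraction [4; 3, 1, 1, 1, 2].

Using pₖ = aₖpₖ₋₁ + pₖ₋₂, qₖ = aₖqₖ₋₁ + qₖ₋₂ (with p₋₁=1, p₋₂=0, q₋₁=0, q₋₂=1):
  k=0: a=4, p=4, q=1
  k=1: a=3, p=13, q=3
  k=2: a=1, p=17, q=4

17/4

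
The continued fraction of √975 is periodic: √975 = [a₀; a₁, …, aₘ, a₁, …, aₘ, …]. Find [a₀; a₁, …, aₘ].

[31; 4, 2, 4, 62]

a₀ = ⌊√975⌋ = 31.
With m₀=0, d₀=1 and mₖ₊₁ = dₖaₖ − mₖ, dₖ₊₁ = (n − mₖ₊₁²)/dₖ, aₖ₊₁ = ⌊(a₀+mₖ₊₁)/dₖ₊₁⌋:
  k=1: m=31, d=14, a=4
  k=2: m=25, d=25, a=2
  k=3: m=25, d=14, a=4
  k=4: m=31, d=1, a=62
d=1 and a=2a₀=62 at k=4, so the next step gives (m, d) = (31, 14) again — its k=1 value — and the period has length 4.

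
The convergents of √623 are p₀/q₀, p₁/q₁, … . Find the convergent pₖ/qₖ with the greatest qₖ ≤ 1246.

√623 = [24; 1, 23, 1, 48, …] (period length 4).
Convergents:
  p_0/q_0 = 24/1
  p_1/q_1 = 25/1
  p_2/q_2 = 599/24
  p_3/q_3 = 624/25
  p_4/q_4 = 30551/1224
  p_5/q_5 = 31175/1249
q_4 = 1224 ≤ 1246 < 1249 = q_5, so the answer is 30551/1224.

30551/1224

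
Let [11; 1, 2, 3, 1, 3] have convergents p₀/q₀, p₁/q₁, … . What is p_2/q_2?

Using pₖ = aₖpₖ₋₁ + pₖ₋₂, qₖ = aₖqₖ₋₁ + qₖ₋₂ (with p₋₁=1, p₋₂=0, q₋₁=0, q₋₂=1):
  k=0: a=11, p=11, q=1
  k=1: a=1, p=12, q=1
  k=2: a=2, p=35, q=3

35/3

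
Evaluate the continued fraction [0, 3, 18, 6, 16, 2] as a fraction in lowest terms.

Fold from the inside: start with 2/1.
  16 + 1/2 = 33/2
  6 + 2/33 = 200/33
  18 + 33/200 = 3633/200
  3 + 200/3633 = 11099/3633
  0 + 3633/11099 = 3633/11099

3633/11099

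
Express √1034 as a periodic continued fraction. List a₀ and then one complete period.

[32; 6, 2, 2, 2, 6, 64]

a₀ = ⌊√1034⌋ = 32.
With m₀=0, d₀=1 and mₖ₊₁ = dₖaₖ − mₖ, dₖ₊₁ = (n − mₖ₊₁²)/dₖ, aₖ₊₁ = ⌊(a₀+mₖ₊₁)/dₖ₊₁⌋:
  k=1: m=32, d=10, a=6
  k=2: m=28, d=25, a=2
  k=3: m=22, d=22, a=2
  k=4: m=22, d=25, a=2
  k=5: m=28, d=10, a=6
  k=6: m=32, d=1, a=64
d=1 and a=2a₀=64 at k=6, so the next step gives (m, d) = (32, 10) again — its k=1 value — and the period has length 6.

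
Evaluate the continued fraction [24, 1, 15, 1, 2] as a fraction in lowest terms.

1247/50

Using pₖ = aₖpₖ₋₁ + pₖ₋₂ and qₖ = aₖqₖ₋₁ + qₖ₋₂:
  k=0: a=24, p=24, q=1
  k=1: a=1, p=25, q=1
  k=2: a=15, p=399, q=16
  k=3: a=1, p=424, q=17
  k=4: a=2, p=1247, q=50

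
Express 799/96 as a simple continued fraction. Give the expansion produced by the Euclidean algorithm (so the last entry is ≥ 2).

[8; 3, 10, 3]

799 = 8·96 + 31
96 = 3·31 + 3
31 = 10·3 + 1
3 = 3·1 + 0  (stop)
So 799/96 = [8; 3, 10, 3].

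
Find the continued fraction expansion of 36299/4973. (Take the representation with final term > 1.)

[7; 3, 2, 1, 12, 19, 2]

36299 = 7*4973 + 1488
4973 = 3*1488 + 509
1488 = 2*509 + 470
509 = 1*470 + 39
470 = 12*39 + 2
39 = 19*2 + 1
2 = 2*1 + 0  (stop)
So 36299/4973 = [7; 3, 2, 1, 12, 19, 2].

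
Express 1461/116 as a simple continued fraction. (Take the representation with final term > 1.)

[12; 1, 1, 2, 7, 3]

1461 = 12*116 + 69
116 = 1*69 + 47
69 = 1*47 + 22
47 = 2*22 + 3
22 = 7*3 + 1
3 = 3*1 + 0  (stop)
So 1461/116 = [12; 1, 1, 2, 7, 3].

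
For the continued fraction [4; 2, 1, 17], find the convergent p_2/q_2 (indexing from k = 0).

13/3

Using pₖ = aₖpₖ₋₁ + pₖ₋₂, qₖ = aₖqₖ₋₁ + qₖ₋₂ (with p₋₁=1, p₋₂=0, q₋₁=0, q₋₂=1):
  k=0: a=4, p=4, q=1
  k=1: a=2, p=9, q=2
  k=2: a=1, p=13, q=3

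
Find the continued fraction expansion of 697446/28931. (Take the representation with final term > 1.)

[24; 9, 3, 16, 12, 1, 1, 2]

697446 = 24*28931 + 3102
28931 = 9*3102 + 1013
3102 = 3*1013 + 63
1013 = 16*63 + 5
63 = 12*5 + 3
5 = 1*3 + 2
3 = 1*2 + 1
2 = 2*1 + 0  (stop)
So 697446/28931 = [24; 9, 3, 16, 12, 1, 1, 2].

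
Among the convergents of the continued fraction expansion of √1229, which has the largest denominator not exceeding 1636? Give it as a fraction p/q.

√1229 = [35; 17, 1, 1, 17, 70, …] (period length 5).
Convergents:
  p_0/q_0 = 35/1
  p_1/q_1 = 596/17
  p_2/q_2 = 631/18
  p_3/q_3 = 1227/35
  p_4/q_4 = 21490/613
  p_5/q_5 = 1505527/42945
q_4 = 613 ≤ 1636 < 42945 = q_5, so the answer is 21490/613.

21490/613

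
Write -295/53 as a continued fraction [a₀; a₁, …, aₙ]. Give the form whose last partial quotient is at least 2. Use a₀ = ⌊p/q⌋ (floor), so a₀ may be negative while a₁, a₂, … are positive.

-295 = -6·53 + 23
53 = 2·23 + 7
23 = 3·7 + 2
7 = 3·2 + 1
2 = 2·1 + 0  (stop)
So -295/53 = [-6; 2, 3, 3, 2].

[-6; 2, 3, 3, 2]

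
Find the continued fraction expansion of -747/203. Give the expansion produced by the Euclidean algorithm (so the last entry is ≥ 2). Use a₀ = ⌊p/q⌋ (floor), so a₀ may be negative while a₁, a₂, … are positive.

-747 = -4*203 + 65
203 = 3*65 + 8
65 = 8*8 + 1
8 = 8*1 + 0  (stop)
So -747/203 = [-4; 3, 8, 8].

[-4; 3, 8, 8]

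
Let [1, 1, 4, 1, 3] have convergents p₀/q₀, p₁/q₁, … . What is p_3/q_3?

11/6

Using pₖ = aₖpₖ₋₁ + pₖ₋₂, qₖ = aₖqₖ₋₁ + qₖ₋₂ (with p₋₁=1, p₋₂=0, q₋₁=0, q₋₂=1):
  k=0: a=1, p=1, q=1
  k=1: a=1, p=2, q=1
  k=2: a=4, p=9, q=5
  k=3: a=1, p=11, q=6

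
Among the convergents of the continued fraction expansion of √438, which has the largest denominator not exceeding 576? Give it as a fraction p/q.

11992/573

√438 = [20; 1, 12, 1, 40, …] (period length 4).
Convergents:
  p_0/q_0 = 20/1
  p_1/q_1 = 21/1
  p_2/q_2 = 272/13
  p_3/q_3 = 293/14
  p_4/q_4 = 11992/573
  p_5/q_5 = 12285/587
q_4 = 573 ≤ 576 < 587 = q_5, so the answer is 11992/573.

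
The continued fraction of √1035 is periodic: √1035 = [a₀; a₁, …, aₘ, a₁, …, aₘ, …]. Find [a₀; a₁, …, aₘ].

[32; 5, 1, 5, 64]

a₀ = ⌊√1035⌋ = 32.
With m₀=0, d₀=1 and mₖ₊₁ = dₖaₖ − mₖ, dₖ₊₁ = (n − mₖ₊₁²)/dₖ, aₖ₊₁ = ⌊(a₀+mₖ₊₁)/dₖ₊₁⌋:
  k=1: m=32, d=11, a=5
  k=2: m=23, d=46, a=1
  k=3: m=23, d=11, a=5
  k=4: m=32, d=1, a=64
d=1 and a=2a₀=64 at k=4, so the next step gives (m, d) = (32, 11) again — its k=1 value — and the period has length 4.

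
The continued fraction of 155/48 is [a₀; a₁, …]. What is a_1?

4

155 = 3·48 + 11   →  a_0 = 3
48 = 4·11 + 4   →  a_1 = 4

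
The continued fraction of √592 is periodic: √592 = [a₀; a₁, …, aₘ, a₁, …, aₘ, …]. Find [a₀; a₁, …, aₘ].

[24; 3, 48]

a₀ = ⌊√592⌋ = 24.
With m₀=0, d₀=1 and mₖ₊₁ = dₖaₖ − mₖ, dₖ₊₁ = (n − mₖ₊₁²)/dₖ, aₖ₊₁ = ⌊(a₀+mₖ₊₁)/dₖ₊₁⌋:
  k=1: m=24, d=16, a=3
  k=2: m=24, d=1, a=48
d=1 and a=2a₀=48 at k=2, so the next step gives (m, d) = (24, 16) again — its k=1 value — and the period has length 2.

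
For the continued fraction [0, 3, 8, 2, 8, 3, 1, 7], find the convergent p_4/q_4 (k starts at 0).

144/449

Using pₖ = aₖpₖ₋₁ + pₖ₋₂, qₖ = aₖqₖ₋₁ + qₖ₋₂ (with p₋₁=1, p₋₂=0, q₋₁=0, q₋₂=1):
  k=0: a=0, p=0, q=1
  k=1: a=3, p=1, q=3
  k=2: a=8, p=8, q=25
  k=3: a=2, p=17, q=53
  k=4: a=8, p=144, q=449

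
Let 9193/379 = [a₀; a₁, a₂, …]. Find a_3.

9

9193 = 24·379 + 97   →  a_0 = 24
379 = 3·97 + 88   →  a_1 = 3
97 = 1·88 + 9   →  a_2 = 1
88 = 9·9 + 7   →  a_3 = 9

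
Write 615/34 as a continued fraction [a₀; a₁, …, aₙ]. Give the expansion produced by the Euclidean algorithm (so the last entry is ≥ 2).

615 = 18·34 + 3
34 = 11·3 + 1
3 = 3·1 + 0  (stop)
So 615/34 = [18; 11, 3].

[18; 11, 3]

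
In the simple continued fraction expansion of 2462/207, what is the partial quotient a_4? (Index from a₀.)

2462 = 11·207 + 185   →  a_0 = 11
207 = 1·185 + 22   →  a_1 = 1
185 = 8·22 + 9   →  a_2 = 8
22 = 2·9 + 4   →  a_3 = 2
9 = 2·4 + 1   →  a_4 = 2

2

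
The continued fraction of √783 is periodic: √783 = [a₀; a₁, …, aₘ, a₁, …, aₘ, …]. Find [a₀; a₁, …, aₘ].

[27; 1, 54]

a₀ = ⌊√783⌋ = 27.
With m₀=0, d₀=1 and mₖ₊₁ = dₖaₖ − mₖ, dₖ₊₁ = (n − mₖ₊₁²)/dₖ, aₖ₊₁ = ⌊(a₀+mₖ₊₁)/dₖ₊₁⌋:
  k=1: m=27, d=54, a=1
  k=2: m=27, d=1, a=54
d=1 and a=2a₀=54 at k=2, so the next step gives (m, d) = (27, 54) again — its k=1 value — and the period has length 2.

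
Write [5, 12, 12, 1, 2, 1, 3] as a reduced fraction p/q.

11726/2307

Fold from the inside: start with 3/1.
  1 + 1/3 = 4/3
  2 + 3/4 = 11/4
  1 + 4/11 = 15/11
  12 + 11/15 = 191/15
  12 + 15/191 = 2307/191
  5 + 191/2307 = 11726/2307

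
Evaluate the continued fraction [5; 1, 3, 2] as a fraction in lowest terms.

Fold from the inside: start with 2/1.
  3 + 1/2 = 7/2
  1 + 2/7 = 9/7
  5 + 7/9 = 52/9

52/9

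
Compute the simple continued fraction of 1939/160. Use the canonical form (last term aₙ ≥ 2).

[12; 8, 2, 2, 1, 2]

1939 = 12×160 + 19
160 = 8×19 + 8
19 = 2×8 + 3
8 = 2×3 + 2
3 = 1×2 + 1
2 = 2×1 + 0  (stop)
So 1939/160 = [12; 8, 2, 2, 1, 2].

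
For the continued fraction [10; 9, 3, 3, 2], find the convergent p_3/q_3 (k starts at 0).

Using pₖ = aₖpₖ₋₁ + pₖ₋₂, qₖ = aₖqₖ₋₁ + qₖ₋₂ (with p₋₁=1, p₋₂=0, q₋₁=0, q₋₂=1):
  k=0: a=10, p=10, q=1
  k=1: a=9, p=91, q=9
  k=2: a=3, p=283, q=28
  k=3: a=3, p=940, q=93

940/93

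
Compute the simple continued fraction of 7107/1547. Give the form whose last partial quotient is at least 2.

7107 = 4×1547 + 919
1547 = 1×919 + 628
919 = 1×628 + 291
628 = 2×291 + 46
291 = 6×46 + 15
46 = 3×15 + 1
15 = 15×1 + 0  (stop)
So 7107/1547 = [4; 1, 1, 2, 6, 3, 15].

[4; 1, 1, 2, 6, 3, 15]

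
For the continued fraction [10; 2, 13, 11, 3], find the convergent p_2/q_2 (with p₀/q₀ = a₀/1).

283/27

Using pₖ = aₖpₖ₋₁ + pₖ₋₂, qₖ = aₖqₖ₋₁ + qₖ₋₂ (with p₋₁=1, p₋₂=0, q₋₁=0, q₋₂=1):
  k=0: a=10, p=10, q=1
  k=1: a=2, p=21, q=2
  k=2: a=13, p=283, q=27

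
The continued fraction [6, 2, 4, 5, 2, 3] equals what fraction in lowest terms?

2295/356

Using pₖ = aₖpₖ₋₁ + pₖ₋₂ and qₖ = aₖqₖ₋₁ + qₖ₋₂:
  k=0: a=6, p=6, q=1
  k=1: a=2, p=13, q=2
  k=2: a=4, p=58, q=9
  k=3: a=5, p=303, q=47
  k=4: a=2, p=664, q=103
  k=5: a=3, p=2295, q=356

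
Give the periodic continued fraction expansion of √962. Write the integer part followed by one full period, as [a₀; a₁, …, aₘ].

a₀ = ⌊√962⌋ = 31.
With m₀=0, d₀=1 and mₖ₊₁ = dₖaₖ − mₖ, dₖ₊₁ = (n − mₖ₊₁²)/dₖ, aₖ₊₁ = ⌊(a₀+mₖ₊₁)/dₖ₊₁⌋:
  k=1: m=31, d=1, a=62
d=1 and a=2a₀=62 at k=1, so the next step gives (m, d) = (31, 1) again — its k=1 value — and the period has length 1.

[31; 62]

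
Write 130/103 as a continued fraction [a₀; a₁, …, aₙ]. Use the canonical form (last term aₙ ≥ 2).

130 = 1·103 + 27
103 = 3·27 + 22
27 = 1·22 + 5
22 = 4·5 + 2
5 = 2·2 + 1
2 = 2·1 + 0  (stop)
So 130/103 = [1; 3, 1, 4, 2, 2].

[1; 3, 1, 4, 2, 2]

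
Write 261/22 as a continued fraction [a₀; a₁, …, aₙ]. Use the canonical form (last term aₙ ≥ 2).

[11; 1, 6, 3]

261 = 11×22 + 19
22 = 1×19 + 3
19 = 6×3 + 1
3 = 3×1 + 0  (stop)
So 261/22 = [11; 1, 6, 3].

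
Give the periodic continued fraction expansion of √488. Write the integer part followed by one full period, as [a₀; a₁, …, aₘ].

[22; 11, 44]

a₀ = ⌊√488⌋ = 22.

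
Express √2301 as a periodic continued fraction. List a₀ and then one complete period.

a₀ = ⌊√2301⌋ = 47.
With m₀=0, d₀=1 and mₖ₊₁ = dₖaₖ − mₖ, dₖ₊₁ = (n − mₖ₊₁²)/dₖ, aₖ₊₁ = ⌊(a₀+mₖ₊₁)/dₖ₊₁⌋:
  k=1: m=47, d=92, a=1
  k=2: m=45, d=3, a=30
  k=3: m=45, d=92, a=1
  k=4: m=47, d=1, a=94
d=1 and a=2a₀=94 at k=4, so the next step gives (m, d) = (47, 92) again — its k=1 value — and the period has length 4.

[47; 1, 30, 1, 94]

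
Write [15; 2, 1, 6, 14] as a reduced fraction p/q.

4344/283

Using pₖ = aₖpₖ₋₁ + pₖ₋₂ and qₖ = aₖqₖ₋₁ + qₖ₋₂:
  k=0: a=15, p=15, q=1
  k=1: a=2, p=31, q=2
  k=2: a=1, p=46, q=3
  k=3: a=6, p=307, q=20
  k=4: a=14, p=4344, q=283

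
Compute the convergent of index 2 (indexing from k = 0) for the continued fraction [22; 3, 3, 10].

223/10

Using pₖ = aₖpₖ₋₁ + pₖ₋₂, qₖ = aₖqₖ₋₁ + qₖ₋₂ (with p₋₁=1, p₋₂=0, q₋₁=0, q₋₂=1):
  k=0: a=22, p=22, q=1
  k=1: a=3, p=67, q=3
  k=2: a=3, p=223, q=10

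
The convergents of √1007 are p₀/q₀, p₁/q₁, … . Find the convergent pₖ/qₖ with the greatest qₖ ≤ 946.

√1007 = [31; 1, 2, 1, 2, 1, 62, …] (period length 6).
Convergents:
  p_0/q_0 = 31/1
  p_1/q_1 = 32/1
  p_2/q_2 = 95/3
  p_3/q_3 = 127/4
  p_4/q_4 = 349/11
  p_5/q_5 = 476/15
  p_6/q_6 = 29861/941
  p_7/q_7 = 30337/956
q_6 = 941 ≤ 946 < 956 = q_7, so the answer is 29861/941.

29861/941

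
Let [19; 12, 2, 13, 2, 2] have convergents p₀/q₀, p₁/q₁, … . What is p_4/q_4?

Using pₖ = aₖpₖ₋₁ + pₖ₋₂, qₖ = aₖqₖ₋₁ + qₖ₋₂ (with p₋₁=1, p₋₂=0, q₋₁=0, q₋₂=1):
  k=0: a=19, p=19, q=1
  k=1: a=12, p=229, q=12
  k=2: a=2, p=477, q=25
  k=3: a=13, p=6430, q=337
  k=4: a=2, p=13337, q=699

13337/699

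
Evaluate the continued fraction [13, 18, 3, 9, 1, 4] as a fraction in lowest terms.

36357/2785

Fold from the inside: start with 4/1.
  1 + 1/4 = 5/4
  9 + 4/5 = 49/5
  3 + 5/49 = 152/49
  18 + 49/152 = 2785/152
  13 + 152/2785 = 36357/2785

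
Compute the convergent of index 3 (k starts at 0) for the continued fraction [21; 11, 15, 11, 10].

Using pₖ = aₖpₖ₋₁ + pₖ₋₂, qₖ = aₖqₖ₋₁ + qₖ₋₂ (with p₋₁=1, p₋₂=0, q₋₁=0, q₋₂=1):
  k=0: a=21, p=21, q=1
  k=1: a=11, p=232, q=11
  k=2: a=15, p=3501, q=166
  k=3: a=11, p=38743, q=1837

38743/1837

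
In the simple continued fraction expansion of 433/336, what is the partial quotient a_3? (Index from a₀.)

433 = 1·336 + 97   →  a_0 = 1
336 = 3·97 + 45   →  a_1 = 3
97 = 2·45 + 7   →  a_2 = 2
45 = 6·7 + 3   →  a_3 = 6

6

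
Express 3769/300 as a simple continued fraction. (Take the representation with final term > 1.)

3769 = 12×300 + 169
300 = 1×169 + 131
169 = 1×131 + 38
131 = 3×38 + 17
38 = 2×17 + 4
17 = 4×4 + 1
4 = 4×1 + 0  (stop)
So 3769/300 = [12; 1, 1, 3, 2, 4, 4].

[12; 1, 1, 3, 2, 4, 4]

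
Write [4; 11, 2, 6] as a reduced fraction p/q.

609/149

Using pₖ = aₖpₖ₋₁ + pₖ₋₂ and qₖ = aₖqₖ₋₁ + qₖ₋₂:
  k=0: a=4, p=4, q=1
  k=1: a=11, p=45, q=11
  k=2: a=2, p=94, q=23
  k=3: a=6, p=609, q=149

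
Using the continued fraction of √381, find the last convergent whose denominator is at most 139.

√381 = [19; 1, 1, 12, 1, 1, 38, …] (period length 6).
Convergents:
  p_0/q_0 = 19/1
  p_1/q_1 = 20/1
  p_2/q_2 = 39/2
  p_3/q_3 = 488/25
  p_4/q_4 = 527/27
  p_5/q_5 = 1015/52
  p_6/q_6 = 39097/2003
q_5 = 52 ≤ 139 < 2003 = q_6, so the answer is 1015/52.

1015/52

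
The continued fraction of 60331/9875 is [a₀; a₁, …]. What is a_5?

60331 = 6·9875 + 1081   →  a_0 = 6
9875 = 9·1081 + 146   →  a_1 = 9
1081 = 7·146 + 59   →  a_2 = 7
146 = 2·59 + 28   →  a_3 = 2
59 = 2·28 + 3   →  a_4 = 2
28 = 9·3 + 1   →  a_5 = 9

9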